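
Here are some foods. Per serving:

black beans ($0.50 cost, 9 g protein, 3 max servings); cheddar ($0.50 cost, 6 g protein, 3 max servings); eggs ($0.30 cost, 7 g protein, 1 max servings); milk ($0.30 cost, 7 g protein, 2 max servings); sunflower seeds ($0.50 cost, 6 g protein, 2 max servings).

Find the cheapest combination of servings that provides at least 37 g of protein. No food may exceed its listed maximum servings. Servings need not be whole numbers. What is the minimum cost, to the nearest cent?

Cost per g of protein: eggs $0.0429, milk $0.0429, black beans $0.0556, cheddar $0.0833, sunflower seeds $0.0833.
Take 1 serving of eggs: +7.0 g protein for $0.30 (total $0.30, still need 30.0 g).
Take 2 servings of milk: +14.0 g protein for $0.60 (total $0.90, still need 16.0 g).
Take 1.778 servings of black beans: +16.0 g protein for $0.89 (total $1.79, still need 0.0 g).
Filling from the cheapest source first is optimal under one linear minimum: $1.79.

$1.79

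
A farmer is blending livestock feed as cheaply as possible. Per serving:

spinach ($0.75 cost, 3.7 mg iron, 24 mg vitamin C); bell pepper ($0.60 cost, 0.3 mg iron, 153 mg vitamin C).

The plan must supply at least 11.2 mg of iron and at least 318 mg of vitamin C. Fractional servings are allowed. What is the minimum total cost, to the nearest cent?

The cheapest plan sits at a corner of the feasible region — with two constraints it uses at most two foods.
spinach only: max(11.2/3.7, 318/24) = 13.25 servings → $9.94.
bell pepper only: max(11.2/0.3, 318/153) = 37.33 servings → $22.40.
spinach + bell pepper with both tight: 2.895 servings and 1.624 servings → $3.15.
So the least-cost plan costs $3.15.

$3.15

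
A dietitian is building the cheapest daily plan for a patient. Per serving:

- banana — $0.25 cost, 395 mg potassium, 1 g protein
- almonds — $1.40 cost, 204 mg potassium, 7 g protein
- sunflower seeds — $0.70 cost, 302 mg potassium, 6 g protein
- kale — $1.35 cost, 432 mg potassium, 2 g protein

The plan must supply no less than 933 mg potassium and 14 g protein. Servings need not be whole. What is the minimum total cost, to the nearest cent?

Check every corner: each single food scaled to meet both minima, and each pair solved so both constraints bind.
banana only: max(933/395, 14/1) = 14 servings → $3.50.
almonds only: max(933/204, 14/7) = 4.574 servings → $6.40.
sunflower seeds only: max(933/302, 14/6) = 3.089 servings → $2.16.
kale only: max(933/432, 14/2) = 7 servings → $9.45.
banana + almonds with both tight: 1.435 servings and 1.795 servings → $2.87.
banana + sunflower seeds with both tight: 0.6625 servings and 2.223 servings → $1.72.
banana + kale: intersection lies outside the first quadrant.
almonds + sunflower seeds: intersection lies outside the first quadrant.
almonds + kale with both tight: 1.599 servings and 1.405 servings → $4.13.
sunflower seeds + kale with both tight: 2.104 servings and 0.6891 servings → $2.40.
So the least-cost plan costs $1.72.

$1.72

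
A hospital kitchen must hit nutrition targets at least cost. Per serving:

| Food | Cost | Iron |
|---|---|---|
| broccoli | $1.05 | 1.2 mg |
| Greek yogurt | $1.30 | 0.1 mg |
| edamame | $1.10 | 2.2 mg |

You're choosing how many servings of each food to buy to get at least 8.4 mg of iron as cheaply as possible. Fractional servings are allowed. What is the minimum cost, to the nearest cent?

$4.20

Cost per mg of iron: edamame $0.5000, broccoli $0.8750, Greek yogurt $13.0000.
With no serving limits, use only edamame: 8.4 mg / 2.2 mg = 3.818 servings × $1.10 = $4.20.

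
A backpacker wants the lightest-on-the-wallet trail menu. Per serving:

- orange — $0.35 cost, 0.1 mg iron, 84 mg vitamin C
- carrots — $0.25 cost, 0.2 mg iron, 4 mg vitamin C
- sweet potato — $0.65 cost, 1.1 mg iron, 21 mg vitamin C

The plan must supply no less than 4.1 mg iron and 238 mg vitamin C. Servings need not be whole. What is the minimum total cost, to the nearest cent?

$2.99

With two linear requirements the optimum uses one or two foods; enumerate the corners.
orange only: max(4.1/0.1, 238/84) = 41 servings → $14.35.
carrots only: max(4.1/0.2, 238/4) = 59.5 servings → $14.88.
sweet potato only: max(4.1/1.1, 238/21) = 11.33 servings → $7.37.
orange + carrots with both tight: 1.902 servings and 19.55 servings → $5.55.
orange + sweet potato with both tight: 1.946 servings and 3.55 servings → $2.99.
carrots + sweet potato: the both-tight solution has a negative serving — not a feasible corner.
Cheapest feasible corner: $2.99.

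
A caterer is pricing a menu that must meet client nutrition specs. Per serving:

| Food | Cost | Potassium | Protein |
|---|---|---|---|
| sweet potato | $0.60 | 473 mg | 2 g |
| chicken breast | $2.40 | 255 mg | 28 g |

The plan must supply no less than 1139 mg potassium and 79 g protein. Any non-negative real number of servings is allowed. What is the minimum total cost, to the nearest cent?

Minimising a linear cost over {potassium ≥ 1139, protein ≥ 79, servings ≥ 0} — the optimum is at a vertex, using one or two foods.
sweet potato only: max(1139/473, 79/2) = 39.5 servings → $23.70.
chicken breast only: max(1139/255, 79/28) = 4.467 servings → $10.72.
sweet potato + chicken breast with both tight: 0.9225 servings and 2.756 servings → $7.17.
So the least-cost plan costs $7.17.

$7.17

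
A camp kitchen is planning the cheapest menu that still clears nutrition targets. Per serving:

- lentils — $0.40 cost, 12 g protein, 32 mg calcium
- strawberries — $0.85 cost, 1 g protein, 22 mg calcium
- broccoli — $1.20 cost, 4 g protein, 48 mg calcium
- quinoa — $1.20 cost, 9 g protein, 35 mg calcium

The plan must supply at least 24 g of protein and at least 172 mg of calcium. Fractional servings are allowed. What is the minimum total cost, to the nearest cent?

$2.15

Minimising a linear cost over {protein ≥ 24, calcium ≥ 172, servings ≥ 0} — the optimum is at a vertex, using one or two foods.
lentils only: max(24/12, 172/32) = 5.375 servings → $2.15.
strawberries only: max(24/1, 172/22) = 24 servings → $20.40.
broccoli only: max(24/4, 172/48) = 6 servings → $7.20.
quinoa only: max(24/9, 172/35) = 4.914 servings → $5.90.
lentils + strawberries with both tight: 1.534 servings and 5.586 servings → $5.36.
lentils + broccoli with both tight: 1.036 servings and 2.893 servings → $3.89.
lentils + quinoa: the both-tight solution has a negative serving — not a feasible corner.
strawberries + broccoli: the both-tight solution has a negative serving — not a feasible corner.
strawberries + quinoa with both tight: 4.344 servings and 2.184 servings → $6.31.
broccoli + quinoa with both tight: 2.425 servings and 1.589 servings → $4.82.
The minimum over all feasible corners is $2.15.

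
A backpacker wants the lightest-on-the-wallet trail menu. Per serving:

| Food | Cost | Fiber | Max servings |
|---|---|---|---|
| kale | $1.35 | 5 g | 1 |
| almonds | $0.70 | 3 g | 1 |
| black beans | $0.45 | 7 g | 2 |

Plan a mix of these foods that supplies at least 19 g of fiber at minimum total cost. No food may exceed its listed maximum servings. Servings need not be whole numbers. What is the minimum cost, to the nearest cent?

Cost per g of fiber: black beans $0.0643, almonds $0.2333, kale $0.2700.
Take 2 servings of black beans: +14.0 g fiber for $0.90 (total $0.90, still need 5.0 g).
Take 1 serving of almonds: +3.0 g fiber for $0.70 (total $1.60, still need 2.0 g).
Take 0.4 servings of kale: +2.0 g fiber for $0.54 (total $2.14, still need 0.0 g).
Filling from the cheapest source first is optimal under one linear minimum: $2.14.

$2.14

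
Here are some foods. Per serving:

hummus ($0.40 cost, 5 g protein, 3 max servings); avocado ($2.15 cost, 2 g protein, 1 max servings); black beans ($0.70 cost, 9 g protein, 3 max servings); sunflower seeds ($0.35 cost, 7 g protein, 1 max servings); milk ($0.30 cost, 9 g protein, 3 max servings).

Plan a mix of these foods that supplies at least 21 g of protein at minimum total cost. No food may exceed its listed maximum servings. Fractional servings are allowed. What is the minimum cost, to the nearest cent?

$0.70

Cost per g of protein: milk $0.0333, sunflower seeds $0.0500, black beans $0.0778, hummus $0.0800, avocado $1.0750.
Take 2.333 servings of milk: +21.0 g protein for $0.70 (total $0.70, still need 0.0 g).
Filling from the cheapest source first is optimal under one linear minimum: $0.70.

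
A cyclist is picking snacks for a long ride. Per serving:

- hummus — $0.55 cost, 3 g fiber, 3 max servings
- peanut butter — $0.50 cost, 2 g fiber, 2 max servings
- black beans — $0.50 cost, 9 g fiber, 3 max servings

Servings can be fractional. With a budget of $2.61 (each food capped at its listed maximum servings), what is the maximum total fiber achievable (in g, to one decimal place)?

Fiber per dollar: black beans 18, hummus 5.455, peanut butter 4.
Take 3 servings of black beans: spends $1.50, +27.0 g fiber (running total 27.0 g).
Take 2.018 servings of hummus: spends $1.11, +6.1 g fiber (running total 33.1 g).
Greedy by best ratio exhausts the cost allowance optimally: 33.1 g.

33.1 g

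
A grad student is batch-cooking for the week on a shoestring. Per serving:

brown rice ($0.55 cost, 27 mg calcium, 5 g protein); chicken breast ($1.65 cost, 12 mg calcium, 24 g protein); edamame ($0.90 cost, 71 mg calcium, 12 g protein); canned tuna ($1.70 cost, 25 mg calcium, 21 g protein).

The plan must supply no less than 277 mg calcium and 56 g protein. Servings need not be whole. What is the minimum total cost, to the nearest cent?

brown rice only: max(277/27, 56/5) = 11.2 servings → $6.16.
chicken breast only: max(277/12, 56/24) = 23.08 servings → $38.09.
edamame only: max(277/71, 56/12) = 4.667 servings → $4.20.
canned tuna only: max(277/25, 56/21) = 11.08 servings → $18.84.
brown rice + chicken breast with both tight: 10.16 servings and 0.216 servings → $5.95.
brown rice + edamame with both targets exact would need a negative amount; discard.
brown rice + canned tuna with both tight: 9.993 servings and 0.2873 servings → $5.98.
chicken breast + edamame with both tight: 0.4179 servings and 3.831 servings → $4.14.
chicken breast + canned tuna: the both-tight solution has a negative serving — not a feasible corner.
edamame + canned tuna with both tight: 3.709 servings and 0.5474 servings → $4.27.
Cheapest feasible corner: $4.14.

$4.14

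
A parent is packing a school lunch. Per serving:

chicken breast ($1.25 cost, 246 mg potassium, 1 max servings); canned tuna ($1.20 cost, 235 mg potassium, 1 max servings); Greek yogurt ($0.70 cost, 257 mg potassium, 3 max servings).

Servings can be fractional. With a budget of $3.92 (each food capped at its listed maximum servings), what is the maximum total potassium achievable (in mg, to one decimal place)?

Potassium per dollar: Greek yogurt 367.1, chicken breast 196.8, canned tuna 195.8.
Take 3 servings of Greek yogurt: spends $2.10, +771.0 mg potassium (running total 771.0 mg).
Take 1 serving of chicken breast: spends $1.25, +246.0 mg potassium (running total 1017.0 mg).
Take 0.475 servings of canned tuna: spends $0.57, +111.6 mg potassium (running total 1128.6 mg).
Filling greedily by potassium-per-dollar is optimal for one linear limit, giving 1128.6 mg.

1128.6 mg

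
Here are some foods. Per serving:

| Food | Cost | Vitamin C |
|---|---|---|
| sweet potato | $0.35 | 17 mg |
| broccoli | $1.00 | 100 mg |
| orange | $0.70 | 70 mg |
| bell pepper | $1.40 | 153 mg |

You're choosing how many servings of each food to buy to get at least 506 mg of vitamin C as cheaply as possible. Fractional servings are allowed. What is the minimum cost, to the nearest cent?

$4.63

Cost per mg of vitamin C: bell pepper $0.0092, broccoli $0.0100, orange $0.0100, sweet potato $0.0206.
With no serving limits, use only bell pepper: 506 mg / 153 mg = 3.307 servings × $1.40 = $4.63.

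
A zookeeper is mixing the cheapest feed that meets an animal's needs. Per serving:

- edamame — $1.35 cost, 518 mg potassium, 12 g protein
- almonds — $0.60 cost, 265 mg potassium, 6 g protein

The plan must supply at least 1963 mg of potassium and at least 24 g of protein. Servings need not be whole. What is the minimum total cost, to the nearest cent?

$4.44

For a min-cost LP with two ≥-constraints, a basic feasible solution has at most two positive variables.
edamame only: max(1963/518, 24/12) = 3.79 servings → $5.12.
almonds only: max(1963/265, 24/6) = 7.408 servings → $4.44.
edamame + almonds: intersection lies outside the first quadrant.
So the least-cost plan costs $4.44.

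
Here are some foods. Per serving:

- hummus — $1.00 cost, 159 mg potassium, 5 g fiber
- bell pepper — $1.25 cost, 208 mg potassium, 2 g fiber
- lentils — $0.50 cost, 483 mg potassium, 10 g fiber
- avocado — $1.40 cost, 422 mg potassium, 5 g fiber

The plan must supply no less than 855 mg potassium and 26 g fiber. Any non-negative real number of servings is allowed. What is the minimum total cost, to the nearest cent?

A basic optimal solution has at most two foods positive. Try each food alone and each pair with both targets met exactly.
hummus only: max(855/159, 26/5) = 5.377 servings → $5.38.
bell pepper only: max(855/208, 26/2) = 13 servings → $16.25.
lentils only: max(855/483, 26/10) = 2.6 servings → $1.30.
avocado only: max(855/422, 26/5) = 5.2 servings → $7.28.
hummus + bell pepper with both tight: 5.122 servings and 0.1953 servings → $5.37.
hummus + lentils with both tight: 4.858 servings and 0.1709 servings → $4.94.
hummus + avocado with both tight: 5.093 servings and 0.1072 servings → $5.24.
bell pepper + lentils: intersection lies outside the first quadrant.
bell pepper + avocado with both targets exact would need a negative amount; discard.
lentils + avocado with both targets exact would need a negative amount; discard.
The minimum over all feasible corners is $1.30.

$1.30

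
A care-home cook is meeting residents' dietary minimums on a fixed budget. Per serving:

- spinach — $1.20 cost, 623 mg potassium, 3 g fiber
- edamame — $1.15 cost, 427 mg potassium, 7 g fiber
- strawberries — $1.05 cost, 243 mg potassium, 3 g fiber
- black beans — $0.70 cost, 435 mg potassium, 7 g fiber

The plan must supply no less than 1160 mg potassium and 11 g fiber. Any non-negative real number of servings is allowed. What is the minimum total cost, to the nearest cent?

This is a tiny linear program; its minimum lies at a vertex of the feasible set. List the vertices and price them.
spinach only: max(1160/623, 11/3) = 3.667 servings → $4.40.
edamame only: max(1160/427, 11/7) = 2.717 servings → $3.12.
strawberries only: max(1160/243, 11/3) = 4.774 servings → $5.01.
black beans only: max(1160/435, 11/7) = 2.667 servings → $1.87.
spinach + edamame with both tight: 1.111 servings and 1.095 servings → $2.59.
spinach + strawberries with both tight: 0.7079 servings and 2.959 servings → $3.96.
spinach + black beans with both tight: 1.091 servings and 1.104 servings → $2.08.
edamame + strawberries with both targets exact would need a negative amount; discard.
edamame + black beans: intersection lies outside the first quadrant.
strawberries + black beans: the both-tight solution has a negative serving — not a feasible corner.
The minimum over all feasible corners is $1.87.

$1.87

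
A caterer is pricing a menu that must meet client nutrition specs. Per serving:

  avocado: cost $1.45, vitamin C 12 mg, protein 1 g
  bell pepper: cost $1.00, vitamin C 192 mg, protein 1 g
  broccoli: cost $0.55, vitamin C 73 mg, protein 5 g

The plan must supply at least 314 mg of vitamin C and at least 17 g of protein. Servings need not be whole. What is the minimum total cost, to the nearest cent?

$2.20

At the optimum either one food covers both requirements or two foods hit both targets exactly; no other combination can be cheaper.
avocado only: max(314/12, 17/1) = 26.17 servings → $37.94.
bell pepper only: max(314/192, 17/1) = 17 servings → $17.00.
broccoli only: max(314/73, 17/5) = 4.301 servings → $2.37.
avocado + bell pepper with both tight: 16.39 servings and 0.6111 servings → $24.38.
avocado + broccoli: the both-tight solution has a negative serving — not a feasible corner.
bell pepper + broccoli with both tight: 0.3709 servings and 3.326 servings → $2.20.
So the least-cost plan costs $2.20.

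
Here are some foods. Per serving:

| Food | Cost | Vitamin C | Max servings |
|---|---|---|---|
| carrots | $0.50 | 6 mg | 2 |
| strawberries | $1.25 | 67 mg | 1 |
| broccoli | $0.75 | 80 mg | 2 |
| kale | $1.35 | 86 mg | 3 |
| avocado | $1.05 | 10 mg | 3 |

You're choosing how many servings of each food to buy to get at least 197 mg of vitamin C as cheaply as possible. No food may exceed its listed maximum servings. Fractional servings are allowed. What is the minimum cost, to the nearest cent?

$2.08

Cost per mg of vitamin C: broccoli $0.0094, kale $0.0157, strawberries $0.0187, carrots $0.0833, avocado $0.1050.
Take 2 servings of broccoli: +160.0 mg vitamin C for $1.50 (total $1.50, still need 37.0 mg).
Take 0.4302 servings of kale: +37.0 mg vitamin C for $0.58 (total $2.08, still need 0.0 mg).
Greedy by cheapest-per-mg is optimal for a single linear constraint, so the minimum cost is $2.08.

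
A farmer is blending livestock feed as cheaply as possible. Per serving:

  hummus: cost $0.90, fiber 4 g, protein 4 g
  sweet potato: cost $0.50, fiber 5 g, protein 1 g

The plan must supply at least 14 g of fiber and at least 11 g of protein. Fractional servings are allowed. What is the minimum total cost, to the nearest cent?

An LP optimum is at a vertex; with two nutrient constraints at most two foods are used. Check each candidate.
hummus only: max(14/4, 11/4) = 3.5 servings → $3.15.
sweet potato only: max(14/5, 11/1) = 11 servings → $5.50.
hummus + sweet potato with both tight: 2.562 servings and 0.75 servings → $2.68.
The minimum over all feasible corners is $2.68.

$2.68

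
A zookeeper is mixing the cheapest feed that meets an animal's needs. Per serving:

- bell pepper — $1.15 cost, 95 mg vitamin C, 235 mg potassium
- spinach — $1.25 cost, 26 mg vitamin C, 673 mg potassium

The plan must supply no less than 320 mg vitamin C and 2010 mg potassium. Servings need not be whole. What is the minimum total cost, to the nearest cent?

bell pepper only: max(320/95, 2010/235) = 8.553 servings → $9.84.
spinach only: max(320/26, 2010/673) = 12.31 servings → $15.38.
bell pepper + spinach with both tight: 2.821 servings and 2.002 servings → $5.75.
The minimum over all feasible corners is $5.75.

$5.75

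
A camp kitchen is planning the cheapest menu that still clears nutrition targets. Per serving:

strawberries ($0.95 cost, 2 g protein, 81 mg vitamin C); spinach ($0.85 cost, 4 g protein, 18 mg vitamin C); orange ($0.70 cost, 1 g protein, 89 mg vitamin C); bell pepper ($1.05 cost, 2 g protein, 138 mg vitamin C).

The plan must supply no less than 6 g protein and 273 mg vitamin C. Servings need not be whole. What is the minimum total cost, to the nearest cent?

$2.47

The cheapest plan sits at a corner of the feasible region — with two constraints it uses at most two foods.
strawberries only: max(6/2, 273/81) = 3.37 servings → $3.20.
spinach only: max(6/4, 273/18) = 15.17 servings → $12.89.
orange only: max(6/1, 273/89) = 6 servings → $4.20.
bell pepper only: max(6/2, 273/138) = 3 servings → $3.15.
strawberries + spinach: intersection lies outside the first quadrant.
strawberries + orange with both tight: 2.691 servings and 0.6186 servings → $2.99.
strawberries + bell pepper with both tight: 2.474 servings and 0.5263 servings → $2.90.
spinach + orange with both tight: 0.7722 servings and 2.911 servings → $2.69.
spinach + bell pepper with both tight: 0.5465 servings and 1.907 servings → $2.47.
orange + bell pepper: the both-tight solution has a negative serving — not a feasible corner.
Cheapest feasible corner: $2.47.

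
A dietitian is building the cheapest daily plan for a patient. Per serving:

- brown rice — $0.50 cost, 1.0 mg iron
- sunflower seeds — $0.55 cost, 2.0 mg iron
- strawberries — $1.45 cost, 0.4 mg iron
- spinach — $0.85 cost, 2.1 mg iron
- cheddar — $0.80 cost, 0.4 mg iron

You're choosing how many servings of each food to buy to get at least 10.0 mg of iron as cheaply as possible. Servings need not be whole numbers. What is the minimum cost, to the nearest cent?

Cost per mg of iron: sunflower seeds $0.2750, spinach $0.4048, brown rice $0.5000, cheddar $2.0000, strawberries $3.6250.
With no serving limits, use only sunflower seeds: 10.0 mg / 2.0 mg = 5 servings × $0.55 = $2.75.

$2.75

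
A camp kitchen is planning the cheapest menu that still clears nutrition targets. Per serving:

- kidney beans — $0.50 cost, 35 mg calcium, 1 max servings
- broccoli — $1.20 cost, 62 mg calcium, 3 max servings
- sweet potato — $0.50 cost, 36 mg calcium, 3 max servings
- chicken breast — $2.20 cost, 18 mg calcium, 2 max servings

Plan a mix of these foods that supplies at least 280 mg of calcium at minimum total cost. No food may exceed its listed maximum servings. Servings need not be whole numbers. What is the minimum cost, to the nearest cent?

Cost per mg of calcium: sweet potato $0.0139, kidney beans $0.0143, broccoli $0.0194, chicken breast $0.1222.
Take 3 servings of sweet potato: +108.0 mg calcium for $1.50 (total $1.50, still need 172.0 mg).
Take 1 serving of kidney beans: +35.0 mg calcium for $0.50 (total $2.00, still need 137.0 mg).
Take 2.21 servings of broccoli: +137.0 mg calcium for $2.65 (total $4.65, still need 0.0 mg).
Greedy by cheapest-per-mg is optimal for a single linear constraint, so the minimum cost is $4.65.

$4.65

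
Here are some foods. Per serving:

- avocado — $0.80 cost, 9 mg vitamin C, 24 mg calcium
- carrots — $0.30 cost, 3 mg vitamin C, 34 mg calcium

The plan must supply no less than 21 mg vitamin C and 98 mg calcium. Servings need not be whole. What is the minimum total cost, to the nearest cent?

$1.92

At the optimum either one food covers both requirements or two foods hit both targets exactly; no other combination can be cheaper.
avocado only: max(21/9, 98/24) = 4.083 servings → $3.27.
carrots only: max(21/3, 98/34) = 7 servings → $2.10.
avocado + carrots with both tight: 1.795 servings and 1.615 servings → $1.92.
Cheapest feasible corner: $1.92.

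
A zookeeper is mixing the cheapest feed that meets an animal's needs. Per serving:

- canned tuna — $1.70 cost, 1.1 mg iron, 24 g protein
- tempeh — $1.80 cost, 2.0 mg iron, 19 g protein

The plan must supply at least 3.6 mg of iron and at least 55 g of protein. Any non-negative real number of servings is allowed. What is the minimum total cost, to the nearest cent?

canned tuna only: max(3.6/1.1, 55/24) = 3.273 servings → $5.56.
tempeh only: max(3.6/2.0, 55/19) = 2.895 servings → $5.21.
canned tuna + tempeh with both tight: 1.535 servings and 0.9557 servings → $4.33.
Cheapest feasible corner: $4.33.

$4.33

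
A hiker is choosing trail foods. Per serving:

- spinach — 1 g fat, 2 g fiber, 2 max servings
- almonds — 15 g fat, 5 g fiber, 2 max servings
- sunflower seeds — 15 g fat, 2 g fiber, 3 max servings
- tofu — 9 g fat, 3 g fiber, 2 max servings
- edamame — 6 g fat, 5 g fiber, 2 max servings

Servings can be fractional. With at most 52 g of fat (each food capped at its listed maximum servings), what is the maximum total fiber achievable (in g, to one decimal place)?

26.7 g

Fiber per g fat: spinach 2, edamame 0.8333, almonds 0.3333, tofu 0.3333, sunflower seeds 0.1333.
Take 2 servings of spinach: uses 2 g fat, +4.0 g fiber (running total 4.0 g).
Take 2 servings of edamame: uses 12 g fat, +10.0 g fiber (running total 14.0 g).
Take 2 servings of almonds: uses 30 g fat, +10.0 g fiber (running total 24.0 g).
Take 0.8889 servings of tofu: uses 8 g fat, +2.7 g fiber (running total 26.7 g).
Greedy by best ratio exhausts the fat allowance optimally: 26.7 g.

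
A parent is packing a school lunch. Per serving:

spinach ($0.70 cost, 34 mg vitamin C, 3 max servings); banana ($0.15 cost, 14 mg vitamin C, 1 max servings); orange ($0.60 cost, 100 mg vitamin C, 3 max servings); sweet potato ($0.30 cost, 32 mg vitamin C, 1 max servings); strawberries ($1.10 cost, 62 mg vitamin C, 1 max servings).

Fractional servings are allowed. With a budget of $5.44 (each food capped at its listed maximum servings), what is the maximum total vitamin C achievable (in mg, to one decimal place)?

Vitamin C per dollar: orange 166.7, sweet potato 106.7, banana 93.33, strawberries 56.36, spinach 48.57.
Take 3 servings of orange: spends $1.80, +300.0 mg vitamin C (running total 300.0 mg).
Take 1 serving of sweet potato: spends $0.30, +32.0 mg vitamin C (running total 332.0 mg).
Take 1 serving of banana: spends $0.15, +14.0 mg vitamin C (running total 346.0 mg).
Take 1 serving of strawberries: spends $1.10, +62.0 mg vitamin C (running total 408.0 mg).
Take 2.986 servings of spinach: spends $2.09, +101.5 mg vitamin C (running total 509.5 mg).
Greedy by best ratio exhausts the cost allowance optimally: 509.5 mg.

509.5 mg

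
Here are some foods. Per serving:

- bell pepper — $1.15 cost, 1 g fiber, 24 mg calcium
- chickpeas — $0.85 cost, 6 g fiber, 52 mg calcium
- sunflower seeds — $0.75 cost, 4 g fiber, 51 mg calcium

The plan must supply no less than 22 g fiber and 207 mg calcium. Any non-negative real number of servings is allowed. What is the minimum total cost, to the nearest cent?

An LP optimum is at a vertex; with two nutrient constraints at most two foods are used. Check each candidate.
bell pepper only: max(22/1, 207/24) = 22 servings → $25.30.
chickpeas only: max(22/6, 207/52) = 3.981 servings → $3.38.
sunflower seeds only: max(22/4, 207/51) = 5.5 servings → $4.12.
bell pepper + chickpeas with both tight: 1.065 servings and 3.489 servings → $4.19.
bell pepper + sunflower seeds with both targets exact would need a negative amount; discard.
chickpeas + sunflower seeds with both tight: 3 servings and 1 serving → $3.30.
Cheapest feasible corner: $3.30.

$3.30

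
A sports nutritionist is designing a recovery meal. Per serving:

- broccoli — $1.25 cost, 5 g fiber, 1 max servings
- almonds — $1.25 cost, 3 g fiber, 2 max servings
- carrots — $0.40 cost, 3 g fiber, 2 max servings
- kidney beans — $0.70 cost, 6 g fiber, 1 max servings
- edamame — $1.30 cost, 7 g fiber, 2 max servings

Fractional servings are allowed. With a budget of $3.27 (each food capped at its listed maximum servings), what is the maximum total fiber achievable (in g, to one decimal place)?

21.5 g

Fiber per dollar: kidney beans 8.571, carrots 7.5, edamame 5.385, broccoli 4, almonds 2.4.
Take 1 serving of kidney beans: spends $0.70, +6.0 g fiber (running total 6.0 g).
Take 2 servings of carrots: spends $0.80, +6.0 g fiber (running total 12.0 g).
Take 1.362 servings of edamame: spends $1.77, +9.5 g fiber (running total 21.5 g).
Greedy by best ratio exhausts the cost allowance optimally: 21.5 g.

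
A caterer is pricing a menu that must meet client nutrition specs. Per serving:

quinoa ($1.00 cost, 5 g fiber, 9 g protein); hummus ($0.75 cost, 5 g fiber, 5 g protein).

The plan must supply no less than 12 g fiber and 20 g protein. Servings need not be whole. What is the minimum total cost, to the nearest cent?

$2.30

For a min-cost LP with two ≥-constraints, a basic feasible solution has at most two positive variables.
quinoa only: max(12/5, 20/9) = 2.4 servings → $2.40.
hummus only: max(12/5, 20/5) = 4 servings → $3.00.
quinoa + hummus with both tight: 2 servings and 0.4 servings → $2.30.
The minimum over all feasible corners is $2.30.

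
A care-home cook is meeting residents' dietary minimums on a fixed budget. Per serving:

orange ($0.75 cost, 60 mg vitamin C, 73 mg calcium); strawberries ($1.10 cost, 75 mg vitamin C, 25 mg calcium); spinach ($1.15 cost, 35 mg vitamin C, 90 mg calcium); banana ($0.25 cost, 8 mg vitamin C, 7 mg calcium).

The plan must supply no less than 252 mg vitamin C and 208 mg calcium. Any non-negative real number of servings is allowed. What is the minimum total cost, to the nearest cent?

With two linear requirements the optimum uses one or two foods; enumerate the corners.
orange only: max(252/60, 208/73) = 4.2 servings → $3.15.
strawberries only: max(252/75, 208/25) = 8.32 servings → $9.15.
spinach only: max(252/35, 208/90) = 7.2 servings → $8.28.
banana only: max(252/8, 208/7) = 31.5 servings → $7.88.
orange + strawberries with both tight: 2.34 servings and 1.488 servings → $3.39.
orange + spinach: intersection lies outside the first quadrant.
orange + banana: the both-tight solution has a negative serving — not a feasible corner.
strawberries + spinach with both tight: 2.621 servings and 1.583 servings → $4.70.
strawberries + banana with both tight: 0.3077 servings and 28.62 servings → $7.49.
spinach + banana: the both-tight solution has a negative serving — not a feasible corner.
Cheapest feasible corner: $3.15.

$3.15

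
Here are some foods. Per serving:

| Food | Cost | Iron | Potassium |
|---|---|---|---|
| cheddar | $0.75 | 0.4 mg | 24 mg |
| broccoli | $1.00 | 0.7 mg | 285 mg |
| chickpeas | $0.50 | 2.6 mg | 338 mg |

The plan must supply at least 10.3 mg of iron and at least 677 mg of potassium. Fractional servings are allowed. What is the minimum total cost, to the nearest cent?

$1.98

A basic optimal solution has at most two foods positive. Try each food alone and each pair with both targets met exactly.
cheddar only: max(10.3/0.4, 677/24) = 28.21 servings → $21.16.
broccoli only: max(10.3/0.7, 677/285) = 14.71 servings → $14.71.
chickpeas only: max(10.3/2.6, 677/338) = 3.962 servings → $1.98.
cheddar + broccoli with both tight: 25.33 servings and 0.2428 servings → $19.24.
cheddar + chickpeas with both tight: 23.64 servings and 0.3242 servings → $17.89.
broccoli + chickpeas: the both-tight solution has a negative serving — not a feasible corner.
The minimum over all feasible corners is $1.98.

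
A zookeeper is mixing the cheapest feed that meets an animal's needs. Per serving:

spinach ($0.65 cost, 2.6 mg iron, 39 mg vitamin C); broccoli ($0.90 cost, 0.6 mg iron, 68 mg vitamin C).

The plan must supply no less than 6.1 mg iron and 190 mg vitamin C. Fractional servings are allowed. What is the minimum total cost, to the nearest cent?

spinach only: max(6.1/2.6, 190/39) = 4.872 servings → $3.17.
broccoli only: max(6.1/0.6, 190/68) = 10.17 servings → $9.15.
spinach + broccoli with both tight: 1.961 servings and 1.669 servings → $2.78.
The minimum over all feasible corners is $2.78.

$2.78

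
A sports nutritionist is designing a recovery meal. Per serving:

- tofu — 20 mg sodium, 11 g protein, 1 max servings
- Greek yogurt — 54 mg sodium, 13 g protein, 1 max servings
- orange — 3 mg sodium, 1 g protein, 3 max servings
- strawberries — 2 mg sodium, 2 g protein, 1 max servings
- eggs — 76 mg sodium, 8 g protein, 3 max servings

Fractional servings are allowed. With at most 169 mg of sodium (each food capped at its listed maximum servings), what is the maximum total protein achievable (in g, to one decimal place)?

Protein per mg sodium: strawberries 1, tofu 0.55, orange 0.3333, Greek yogurt 0.2407, eggs 0.1053.
Take 1 serving of strawberries: uses 2 mg sodium, +2.0 g protein (running total 2.0 g).
Take 1 serving of tofu: uses 20 mg sodium, +11.0 g protein (running total 13.0 g).
Take 3 servings of orange: uses 9 mg sodium, +3.0 g protein (running total 16.0 g).
Take 1 serving of Greek yogurt: uses 54 mg sodium, +13.0 g protein (running total 29.0 g).
Take 1.105 servings of eggs: uses 84 mg sodium, +8.8 g protein (running total 37.8 g).
Greedy by best ratio exhausts the sodium allowance optimally: 37.8 g.

37.8 g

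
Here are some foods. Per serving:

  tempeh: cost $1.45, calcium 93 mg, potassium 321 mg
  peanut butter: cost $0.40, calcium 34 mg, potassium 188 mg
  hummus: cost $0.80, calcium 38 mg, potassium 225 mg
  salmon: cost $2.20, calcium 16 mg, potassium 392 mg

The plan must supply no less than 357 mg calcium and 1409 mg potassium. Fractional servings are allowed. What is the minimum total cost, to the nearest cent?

$4.20

At the optimum either one food covers both requirements or two foods hit both targets exactly; no other combination can be cheaper.
tempeh only: max(357/93, 1409/321) = 4.389 servings → $6.36.
peanut butter only: max(357/34, 1409/188) = 10.5 servings → $4.20.
hummus only: max(357/38, 1409/225) = 9.395 servings → $7.52.
salmon only: max(357/16, 1409/392) = 22.31 servings → $49.09.
tempeh + peanut butter with both tight: 2.924 servings and 2.502 servings → $5.24.
tempeh + hummus with both tight: 3.069 servings and 1.884 servings → $5.96.
tempeh + salmon with both tight: 3.748 servings and 0.5249 servings → $6.59.
peanut butter + hummus: the both-tight solution has a negative serving — not a feasible corner.
peanut butter + salmon with both targets exact would need a negative amount; discard.
hummus + salmon: the both-tight solution has a negative serving — not a feasible corner.
So the least-cost plan costs $4.20.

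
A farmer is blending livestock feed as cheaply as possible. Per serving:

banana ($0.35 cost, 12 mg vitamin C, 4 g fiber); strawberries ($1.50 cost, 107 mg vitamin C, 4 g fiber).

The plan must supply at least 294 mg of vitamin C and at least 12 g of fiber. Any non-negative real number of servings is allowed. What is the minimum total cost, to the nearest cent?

Minimising a linear cost over {vitamin C ≥ 294, fiber ≥ 12, servings ≥ 0} — the optimum is at a vertex, using one or two foods.
banana only: max(294/12, 12/4) = 24.5 servings → $8.57.
strawberries only: max(294/107, 12/4) = 3 servings → $4.50.
banana + strawberries with both tight: 0.2842 servings and 2.716 servings → $4.17.
The minimum over all feasible corners is $4.17.

$4.17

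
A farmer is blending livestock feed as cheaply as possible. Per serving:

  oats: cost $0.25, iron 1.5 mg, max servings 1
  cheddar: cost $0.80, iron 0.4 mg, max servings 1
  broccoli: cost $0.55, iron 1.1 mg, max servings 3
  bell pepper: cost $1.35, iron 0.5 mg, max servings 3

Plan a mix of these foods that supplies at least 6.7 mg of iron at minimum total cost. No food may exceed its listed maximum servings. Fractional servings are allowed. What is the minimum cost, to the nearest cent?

Cost per mg of iron: oats $0.1667, broccoli $0.5000, cheddar $2.0000, bell pepper $2.7000.
Take 1 serving of oats: +1.5 mg iron for $0.25 (total $0.25, still need 5.2 mg).
Take 3 servings of broccoli: +3.3 mg iron for $1.65 (total $1.90, still need 1.9 mg).
Take 1 serving of cheddar: +0.4 mg iron for $0.80 (total $2.70, still need 1.5 mg).
Take 3 servings of bell pepper: +1.5 mg iron for $4.05 (total $6.75, still need 0.0 mg).
Greedy by cheapest-per-mg is optimal for a single linear constraint, so the minimum cost is $6.75.

$6.75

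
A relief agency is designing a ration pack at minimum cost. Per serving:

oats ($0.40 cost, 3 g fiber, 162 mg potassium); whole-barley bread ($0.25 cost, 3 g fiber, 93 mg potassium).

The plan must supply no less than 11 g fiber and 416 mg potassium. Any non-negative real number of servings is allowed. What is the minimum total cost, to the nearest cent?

$1.08

An LP optimum is at a vertex; with two nutrient constraints at most two foods are used. Check each candidate.
oats only: max(11/3, 416/162) = 3.667 servings → $1.47.
whole-barley bread only: max(11/3, 416/93) = 4.473 servings → $1.12.
oats + whole-barley bread with both tight: 1.087 servings and 2.58 servings → $1.08.
Cheapest feasible corner: $1.08.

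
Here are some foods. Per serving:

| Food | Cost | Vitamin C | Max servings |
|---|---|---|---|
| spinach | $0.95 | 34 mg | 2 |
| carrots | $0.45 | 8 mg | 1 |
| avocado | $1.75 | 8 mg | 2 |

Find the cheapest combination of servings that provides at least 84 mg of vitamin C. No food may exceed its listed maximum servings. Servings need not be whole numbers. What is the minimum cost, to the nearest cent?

Cost per mg of vitamin C: spinach $0.0279, carrots $0.0563, avocado $0.2188.
Take 2 servings of spinach: +68.0 mg vitamin C for $1.90 (total $1.90, still need 16.0 mg).
Take 1 serving of carrots: +8.0 mg vitamin C for $0.45 (total $2.35, still need 8.0 mg).
Take 1 serving of avocado: +8.0 mg vitamin C for $1.75 (total $4.10, still need 0.0 mg).
Greedy by cheapest-per-mg is optimal for a single linear constraint, so the minimum cost is $4.10.

$4.10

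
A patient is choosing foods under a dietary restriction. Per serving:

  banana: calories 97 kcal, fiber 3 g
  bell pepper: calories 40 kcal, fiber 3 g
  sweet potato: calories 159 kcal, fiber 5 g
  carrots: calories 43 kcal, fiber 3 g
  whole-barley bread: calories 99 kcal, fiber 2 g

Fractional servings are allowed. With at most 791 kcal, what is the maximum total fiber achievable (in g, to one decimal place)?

59.3 g

Fiber per kcal: bell pepper 0.075, carrots 0.06977, sweet potato 0.03145, banana 0.03093, whole-barley bread 0.0202.
With no serving limits, spend the whole calories allowance on bell pepper: 791 kcal / 40 kcal × 3 g = 59.3 g.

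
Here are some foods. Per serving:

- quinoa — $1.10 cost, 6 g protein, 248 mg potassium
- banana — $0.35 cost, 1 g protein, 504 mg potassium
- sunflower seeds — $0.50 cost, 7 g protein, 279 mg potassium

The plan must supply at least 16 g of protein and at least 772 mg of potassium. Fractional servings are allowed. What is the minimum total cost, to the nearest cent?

With two linear requirements the optimum uses one or two foods; enumerate the corners.
quinoa only: max(16/6, 772/248) = 3.113 servings → $3.42.
banana only: max(16/1, 772/504) = 16 servings → $5.60.
sunflower seeds only: max(16/7, 772/279) = 2.767 servings → $1.38.
quinoa + banana with both tight: 2.627 servings and 0.2392 servings → $2.97.
quinoa + sunflower seeds: intersection lies outside the first quadrant.
banana + sunflower seeds with both tight: 0.2893 servings and 2.244 servings → $1.22.
The minimum over all feasible corners is $1.22.

$1.22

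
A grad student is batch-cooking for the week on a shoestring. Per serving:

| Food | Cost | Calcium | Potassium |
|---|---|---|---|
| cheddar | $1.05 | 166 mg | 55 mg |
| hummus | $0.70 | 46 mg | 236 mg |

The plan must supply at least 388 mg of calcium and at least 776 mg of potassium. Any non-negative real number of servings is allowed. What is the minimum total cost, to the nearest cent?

$3.65

An LP optimum is at a vertex; with two nutrient constraints at most two foods are used. Check each candidate.
cheddar only: max(388/166, 776/55) = 14.11 servings → $14.81.
hummus only: max(388/46, 776/236) = 8.435 servings → $5.90.
cheddar + hummus with both tight: 1.525 servings and 2.933 servings → $3.65.
So the least-cost plan costs $3.65.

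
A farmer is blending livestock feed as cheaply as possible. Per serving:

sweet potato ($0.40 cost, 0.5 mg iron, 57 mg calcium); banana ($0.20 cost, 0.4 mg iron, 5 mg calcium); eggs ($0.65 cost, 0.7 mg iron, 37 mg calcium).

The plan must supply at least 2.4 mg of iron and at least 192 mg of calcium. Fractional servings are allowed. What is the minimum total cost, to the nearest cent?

$1.68

Compare the cost at each extreme point of the feasible region.
sweet potato only: max(2.4/0.5, 192/57) = 4.8 servings → $1.92.
banana only: max(2.4/0.4, 192/5) = 38.4 servings → $7.68.
eggs only: max(2.4/0.7, 192/37) = 5.189 servings → $3.37.
sweet potato + banana with both tight: 3.192 servings and 2.01 servings → $1.68.
sweet potato + eggs with both tight: 2.131 servings and 1.907 servings → $2.09.
banana + eggs: the both-tight solution has a negative serving — not a feasible corner.
Cheapest feasible corner: $1.68.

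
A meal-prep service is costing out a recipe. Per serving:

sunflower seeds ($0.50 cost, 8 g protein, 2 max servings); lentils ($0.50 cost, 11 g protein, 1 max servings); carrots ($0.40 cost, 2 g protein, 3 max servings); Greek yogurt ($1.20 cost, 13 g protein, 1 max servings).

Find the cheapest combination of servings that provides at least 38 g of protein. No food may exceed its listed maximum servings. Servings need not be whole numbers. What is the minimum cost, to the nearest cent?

$2.52

Cost per g of protein: lentils $0.0455, sunflower seeds $0.0625, Greek yogurt $0.0923, carrots $0.2000.
Take 1 serving of lentils: +11.0 g protein for $0.50 (total $0.50, still need 27.0 g).
Take 2 servings of sunflower seeds: +16.0 g protein for $1.00 (total $1.50, still need 11.0 g).
Take 0.8462 servings of Greek yogurt: +11.0 g protein for $1.02 (total $2.52, still need 0.0 g).
Greedy by cheapest-per-g is optimal for a single linear constraint, so the minimum cost is $2.52.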